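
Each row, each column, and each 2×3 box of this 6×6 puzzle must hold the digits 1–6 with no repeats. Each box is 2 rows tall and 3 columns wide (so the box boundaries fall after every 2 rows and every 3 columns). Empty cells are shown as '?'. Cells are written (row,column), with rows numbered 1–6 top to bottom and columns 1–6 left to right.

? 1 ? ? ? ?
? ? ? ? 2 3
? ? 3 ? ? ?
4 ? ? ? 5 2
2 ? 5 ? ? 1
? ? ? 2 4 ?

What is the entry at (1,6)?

(1,5) = 6: row 1 has {1}; col 5 has {2,4,5}; box has {2,3} → only 6 remains.
(3,5) = 1: row 3 has {3}; col 5 has {2,4,5,6}; box has {2,5} → only 1 remains.
(4,2) = 6: row 4 has {2,4,5}; col 2 has {1}; box has {3,4} → only 6 remains.
(4,3) = 1: row 4 has {2,4,5,6}; col 3 has {3,5}; box has {3,4,6} → only 1 remains.
(4,4) = 3: row 4 has {1,2,4,5,6}; col 4 has {2}; box has {1,2,5} → only 3 remains.
(5,4) = 6: row 5 has {1,2,5}; col 4 has {2,3}; box has {1,2,4} → only 6 remains.
(5,5) = 3: row 5 has {1,2,5,6}; col 5 has {1,2,4,5,6}; box has {1,2,4,6} → only 3 remains.
(6,2) = 3: row 6 has {2,4}; col 2 has {1,6}; box has {2,5} → only 3 remains.
(6,3) = 6: row 6 has {2,3,4}; col 3 has {1,3,5}; box has {2,3,5} → only 6 remains.
(6,6) = 5: row 6 has {2,3,4,6}; col 6 has {1,2,3}; box has {1,2,3,4,6} → only 5 remains.
(1,6) = 4: row 1 has {1,6}; col 6 has {1,2,3,5}; box has {2,3,6} → only 4 remains.

4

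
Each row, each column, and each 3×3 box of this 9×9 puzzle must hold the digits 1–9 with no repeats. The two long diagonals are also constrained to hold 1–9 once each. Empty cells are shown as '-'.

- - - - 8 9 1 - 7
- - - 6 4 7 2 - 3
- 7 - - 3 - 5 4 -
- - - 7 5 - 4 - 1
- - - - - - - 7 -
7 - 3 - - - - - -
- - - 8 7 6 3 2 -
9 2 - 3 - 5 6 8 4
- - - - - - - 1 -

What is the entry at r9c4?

9

r1c8 = 6: row 1 has {1,7,8,9}; col 8 has {1,2,4,7,8}; box has {1,2,3,4,5,7} → only 6 remains.
r2c8 = 9: row 2 has {2,3,4,6,7}; col 8 has {1,2,4,6,7,8}; box has {1,2,3,4,5,6,7}; anti-diagonal has {2,5,7} → only 9 remains.
r3c9 = 8: row 3 has {3,4,5,7}; col 9 has {1,3,4,7}; box has {1,2,3,4,5,6,7,9} → only 8 remains.
r4c8 = 3: row 4 has {1,4,5,7}; col 8 has {1,2,4,6,7,8,9}; box has {1,4,7} → only 3 remains.
r6c8 = 5: row 6 has {3,7}; col 8 has {1,2,3,4,6,7,8,9}; box has {1,3,4,7} → only 5 remains.
r8c5 = 1: row 8 has {2,3,4,5,6,8,9}; col 5 has {3,4,5,7,8}; box has {3,5,6,7,8} → only 1 remains.
r4c6 = 8: row 4 has {1,3,4,5,7}; col 6 has {5,6,7,9}; box has {5,7}; anti-diagonal has {2,5,7,9} → only 8 remains.
r5c5 = 6: row 5 has {7}; col 5 has {1,3,4,5,7,8}; box has {5,7,8}; main diagonal has {3,7,8}; anti-diagonal has {2,5,7,8,9} → only 6 remains.
r8c3 = 7: row 8 has {1,2,3,4,5,6,8,9}; col 3 has {3}; box has {2,9} → only 7 remains.
r1c2 = 3: in row 1, 3 can only go here (every other open cell in that row sees a 3).
r3c1 = 6: in row 3, 6 can only go here (every other open cell in that row sees a 6).
r3c3 = 9: in row 3, 9 can only go here (every other open cell in that row sees a 9).
r4c1 = 2: row 4 has {1,3,4,5,7,8}; col 1 has {6,7,9}; box has {3,7} → only 2 remains.
r4c3 = 6: row 4 has {1,2,3,4,5,7,8}; col 3 has {3,7,9}; box has {2,3,7} → only 6 remains.
r9c9 = 5: row 9 has {1}; col 9 has {1,3,4,7,8}; box has {1,2,3,4,6,8}; main diagonal has {3,6,7,8,9} → only 5 remains.
r1c1 = 4: row 1 has {1,3,6,7,8,9}; col 1 has {2,6,7,9}; box has {3,6,7,9}; main diagonal has {3,5,6,7,8,9} → only 4 remains.
r2c2 = 1: row 2 has {2,3,4,6,7,9}; col 2 has {2,3,7}; box has {3,4,6,7,9}; main diagonal has {3,4,5,6,7,8,9} → only 1 remains.
r4c2 = 9: row 4 has {1,2,3,4,5,6,7,8}; col 2 has {1,2,3,7}; box has {2,3,6,7} → only 9 remains.
r6c6 = 2: row 6 has {3,5,7}; col 6 has {5,6,7,8,9}; box has {5,6,7,8}; main diagonal has {1,3,4,5,6,7,8,9} → only 2 remains.
r7c9 = 9: row 7 has {2,3,6,7,8}; col 9 has {1,3,4,5,7,8}; box has {1,2,3,4,5,6,8} → only 9 remains.
r9c1 = 3: row 9 has {1,5}; col 1 has {2,4,6,7,9}; box has {2,7,9}; anti-diagonal has {2,5,6,7,8,9} → only 3 remains.
r9c6 = 4: row 9 has {1,3,5}; col 6 has {2,5,6,7,8,9}; box has {1,3,5,6,7,8} → only 4 remains.
r9c7 = 7: row 9 has {1,3,4,5}; col 7 has {1,2,3,4,5,6}; box has {1,2,3,4,5,6,8,9} → only 7 remains.
r3c6 = 1: row 3 has {3,4,5,6,7,8,9}; col 6 has {2,4,5,6,7,8,9}; box has {3,4,6,7,8,9} → only 1 remains.
r5c6 = 3: row 5 has {6,7}; col 6 has {1,2,4,5,6,7,8,9}; box has {2,5,6,7,8} → only 3 remains.
r5c9 = 2: row 5 has {3,6,7}; col 9 has {1,3,4,5,7,8,9}; box has {1,3,4,5,7} → only 2 remains.
r6c5 = 9: row 6 has {2,3,5,7}; col 5 has {1,3,4,5,6,7,8}; box has {2,3,5,6,7,8} → only 9 remains.
r6c7 = 8: row 6 has {2,3,5,7,9}; col 7 has {1,2,3,4,5,6,7}; box has {1,2,3,4,5,7} → only 8 remains.
r6c9 = 6: row 6 has {2,3,5,7,8,9}; col 9 has {1,2,3,4,5,7,8,9}; box has {1,2,3,4,5,7,8} → only 6 remains.
r9c3 = 8: row 9 has {1,3,4,5,7}; col 3 has {3,6,7,9}; box has {2,3,7,9} → only 8 remains.
r9c5 = 2: row 9 has {1,3,4,5,7,8}; col 5 has {1,3,4,5,6,7,8,9}; box has {1,3,4,5,6,7,8} → only 2 remains.
r2c3 = 5: row 2 has {1,2,3,4,6,7,9}; col 3 has {3,6,7,8,9}; box has {1,3,4,6,7,9} → only 5 remains.
r3c4 = 2: row 3 has {1,3,4,5,6,7,8,9}; col 4 has {3,6,7,8}; box has {1,3,4,6,7,8,9} → only 2 remains.
r5c7 = 9: row 5 has {2,3,6,7}; col 7 has {1,2,3,4,5,6,7,8}; box has {1,2,3,4,5,6,7,8} → only 9 remains.
r6c2 = 4: row 6 has {2,3,5,6,7,8,9}; col 2 has {1,2,3,7,9}; box has {2,3,6,7,9} → only 4 remains.
r6c4 = 1: row 6 has {2,3,4,5,6,7,8,9}; col 4 has {2,3,6,7,8}; box has {2,3,5,6,7,8,9}; anti-diagonal has {2,3,5,6,7,8,9} → only 1 remains.
r7c2 = 5: row 7 has {2,3,6,7,8,9}; col 2 has {1,2,3,4,7,9}; box has {2,3,7,8,9} → only 5 remains.
r7c3 = 4: row 7 has {2,3,5,6,7,8,9}; col 3 has {3,5,6,7,8,9}; box has {2,3,5,7,8,9}; anti-diagonal has {1,2,3,5,6,7,8,9} → only 4 remains.
r9c2 = 6: row 9 has {1,2,3,4,5,7,8}; col 2 has {1,2,3,4,5,7,9}; box has {2,3,4,5,7,8,9} → only 6 remains.
r9c4 = 9: row 9 has {1,2,3,4,5,6,7,8}; col 4 has {1,2,3,6,7,8}; box has {1,2,3,4,5,6,7,8} → only 9 remains.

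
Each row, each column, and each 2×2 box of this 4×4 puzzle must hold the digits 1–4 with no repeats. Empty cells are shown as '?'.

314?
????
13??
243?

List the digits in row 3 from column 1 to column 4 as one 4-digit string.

r1c4 = 2 (sole candidate).
r2c1 = 4 (sole candidate).
r2c2 = 2 (sole candidate).
r2c3 = 1 (sole candidate).
r2c4 = 3 (sole candidate).
r3c3 = 2: row 3 has {1,3}; col 3 has {1,3,4}; box has {3} → only 2 remains.
r3c4 = 4: row 3 has {1,2,3}; col 4 has {2,3}; box has {2,3} → only 4 remains.

1324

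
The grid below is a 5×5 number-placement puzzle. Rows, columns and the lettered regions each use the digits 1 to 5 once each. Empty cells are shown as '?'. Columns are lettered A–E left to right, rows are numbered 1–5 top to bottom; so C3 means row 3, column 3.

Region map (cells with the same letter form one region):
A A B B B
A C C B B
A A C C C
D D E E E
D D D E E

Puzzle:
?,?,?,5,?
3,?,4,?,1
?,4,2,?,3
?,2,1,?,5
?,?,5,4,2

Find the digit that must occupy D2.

B1 = 1: row 1 has {5}; col 2 has {2,4}; region has {3,4} → only 1 remains.
C1 = 3: row 1 has {1,5}; col 3 has {1,2,4,5}; region has {1,5} → only 3 remains.
E1 = 4: row 1 has {1,3,5}; col 5 has {1,2,3,5}; region has {1,3,5} → only 4 remains.
B2 = 5: row 2 has {1,3,4}; col 2 has {1,2,4}; region has {2,3,4} → only 5 remains.
D2 = 2: row 2 has {1,3,4,5}; col 4 has {4,5}; region has {1,3,4,5} → only 2 remains.

2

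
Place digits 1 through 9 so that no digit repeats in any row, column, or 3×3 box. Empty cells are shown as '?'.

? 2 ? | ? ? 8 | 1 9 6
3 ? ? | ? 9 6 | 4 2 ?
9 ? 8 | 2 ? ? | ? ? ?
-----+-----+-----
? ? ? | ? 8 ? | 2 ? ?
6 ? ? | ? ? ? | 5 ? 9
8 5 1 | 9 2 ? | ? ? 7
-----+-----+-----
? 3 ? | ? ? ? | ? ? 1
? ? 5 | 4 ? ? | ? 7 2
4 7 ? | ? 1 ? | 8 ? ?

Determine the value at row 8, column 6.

9

row 2, column 2 = 1: row 2 has {2,3,4,6,9}; col 2 has {2,3,5,7}; box has {2,3,8,9} → only 1 remains.
row 2, column 3 = 7: row 2 has {1,2,3,4,6,9}; col 3 has {1,5,8}; box has {1,2,3,8,9} → only 7 remains.
row 2, column 4 = 5: row 2 has {1,2,3,4,6,7,9}; col 4 has {2,4,9}; box has {2,6,8,9} → only 5 remains.
row 2, column 9 = 8: row 2 has {1,2,3,4,5,6,7,9}; col 9 has {1,2,6,7,9}; box has {1,2,4,6,9} → only 8 remains.
row 4, column 1 = 7: row 4 has {2,8}; col 1 has {3,4,6,8,9}; box has {1,5,6,8} → only 7 remains.
row 5, column 2 = 4: row 5 has {5,6,9}; col 2 has {1,2,3,5,7}; box has {1,5,6,7,8} → only 4 remains.
row 7, column 1 = 2: row 7 has {1,3}; col 1 has {3,4,6,7,8,9}; box has {3,4,5,7} → only 2 remains.
row 8, column 1 = 1: row 8 has {2,4,5,7}; col 1 has {2,3,4,6,7,8,9}; box has {2,3,4,5,7} → only 1 remains.
row 1, column 1 = 5: row 1 has {1,2,6,8,9}; col 1 has {1,2,3,4,6,7,8,9}; box has {1,2,3,7,8,9} → only 5 remains.
row 1, column 3 = 4: row 1 has {1,2,5,6,8,9}; col 3 has {1,5,7,8}; box has {1,2,3,5,7,8,9} → only 4 remains.
row 3, column 2 = 6: row 3 has {2,8,9}; col 2 has {1,2,3,4,5,7}; box has {1,2,3,4,5,7,8,9} → only 6 remains.
row 4, column 2 = 9: row 4 has {2,7,8}; col 2 has {1,2,3,4,5,6,7}; box has {1,4,5,6,7,8} → only 9 remains.
row 4, column 3 = 3: row 4 has {2,7,8,9}; col 3 has {1,4,5,7,8}; box has {1,4,5,6,7,8,9} → only 3 remains.
row 4, column 9 = 4: row 4 has {2,3,7,8,9}; col 9 has {1,2,6,7,8,9}; box has {2,5,7,9} → only 4 remains.
row 5, column 3 = 2: row 5 has {4,5,6,9}; col 3 has {1,3,4,5,7,8}; box has {1,3,4,5,6,7,8,9} → only 2 remains.
row 8, column 2 = 8: row 8 has {1,2,4,5,7}; col 2 has {1,2,3,4,5,6,7,9}; box has {1,2,3,4,5,7} → only 8 remains.
row 3, column 6 = 1: in row 3, 1 can only go here (every other open cell in that row sees a 1).
row 4, column 6 = 5: row 4 has {2,3,4,7,8,9}; col 6 has {1,6,8}; box has {2,8,9} → only 5 remains.
row 3, column 5 = 4: in row 3, 4 can only go here (every other open cell in that row sees a 4).
row 3, column 7 = 7: in row 3, 7 can only go here (every other open cell in that row sees a 7).
row 5, column 8 = 8: in row 5, 8 can only go here (every other open cell in that row sees an 8).
row 5, column 4 = 1: in row 5, 1 can only go here (every other open cell in that row sees a 1).
row 4, column 4 = 6: row 4 has {2,3,4,5,7,8,9}; col 4 has {1,2,4,5,9}; box has {1,2,5,8,9} → only 6 remains.
row 4, column 8 = 1: row 4 has {2,3,4,5,6,7,8,9}; col 8 has {2,7,8,9}; box has {2,4,5,7,8,9} → only 1 remains.
row 9, column 4 = 3: row 9 has {1,4,7,8}; col 4 has {1,2,4,5,6,9}; box has {1,4} → only 3 remains.
row 9, column 9 = 5: row 9 has {1,3,4,7,8}; col 9 has {1,2,4,6,7,8,9}; box has {1,2,7,8} → only 5 remains.
row 1, column 4 = 7: row 1 has {1,2,4,5,6,8,9}; col 4 has {1,2,3,4,5,6,9}; box has {1,2,4,5,6,8,9} → only 7 remains.
row 1, column 5 = 3: row 1 has {1,2,4,5,6,7,8,9}; col 5 has {1,2,4,8,9}; box has {1,2,4,5,6,7,8,9} → only 3 remains.
row 3, column 9 = 3: row 3 has {1,2,4,6,7,8,9}; col 9 has {1,2,4,5,6,7,8,9}; box has {1,2,4,6,7,8,9} → only 3 remains.
row 5, column 5 = 7: row 5 has {1,2,4,5,6,8,9}; col 5 has {1,2,3,4,8,9}; box has {1,2,5,6,8,9} → only 7 remains.
row 5, column 6 = 3: row 5 has {1,2,4,5,6,7,8,9}; col 6 has {1,5,6,8}; box has {1,2,5,6,7,8,9} → only 3 remains.
row 6, column 6 = 4: row 6 has {1,2,5,7,8,9}; col 6 has {1,3,5,6,8}; box has {1,2,3,5,6,7,8,9} → only 4 remains.
row 7, column 4 = 8: row 7 has {1,2,3}; col 4 has {1,2,3,4,5,6,7,9}; box has {1,3,4} → only 8 remains.
row 8, column 5 = 6: row 8 has {1,2,4,5,7,8}; col 5 has {1,2,3,4,7,8,9}; box has {1,3,4,8} → only 6 remains.
row 8, column 6 = 9: row 8 has {1,2,4,5,6,7,8}; col 6 has {1,3,4,5,6,8}; box has {1,3,4,6,8} → only 9 remains.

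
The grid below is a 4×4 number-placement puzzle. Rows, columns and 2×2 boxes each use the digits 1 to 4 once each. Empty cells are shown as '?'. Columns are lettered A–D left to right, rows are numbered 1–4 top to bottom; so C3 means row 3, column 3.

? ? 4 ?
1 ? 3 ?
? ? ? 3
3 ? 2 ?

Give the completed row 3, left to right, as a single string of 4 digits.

4213

A1 = 2: row 1 has {4}; col 1 has {1,3}; box has {1} → only 2 remains.
B1 = 3: row 1 has {2,4}; col 2 has {}; box has {1,2} → only 3 remains.
D1 = 1: row 1 has {2,3,4}; col 4 has {3}; box has {3,4} → only 1 remains.
B2 = 4: row 2 has {1,3}; col 2 has {3}; box has {1,2,3} → only 4 remains.
D2 = 2: row 2 has {1,3,4}; col 4 has {1,3}; box has {1,3,4} → only 2 remains.
A3 = 4: row 3 has {3}; col 1 has {1,2,3}; box has {3} → only 4 remains.
C3 = 1: row 3 has {3,4}; col 3 has {2,3,4}; box has {2,3} → only 1 remains.
B4 = 1: row 4 has {2,3}; col 2 has {3,4}; box has {3,4} → only 1 remains.
D4 = 4: row 4 has {1,2,3}; col 4 has {1,2,3}; box has {1,2,3} → only 4 remains.
B3 = 2: row 3 has {1,3,4}; col 2 has {1,3,4}; box has {1,3,4} → only 2 remains.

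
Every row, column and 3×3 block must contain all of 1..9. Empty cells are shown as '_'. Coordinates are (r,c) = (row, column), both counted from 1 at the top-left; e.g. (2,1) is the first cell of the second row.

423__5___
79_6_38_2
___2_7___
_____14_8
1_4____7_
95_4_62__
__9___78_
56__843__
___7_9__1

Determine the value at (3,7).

(6,9) = 3 (sole candidate).
(7,6) = 2 (sole candidate).
(8,4) = 1 (sole candidate).
(8,9) = 9 (sole candidate).
(5,6) = 8 (sole candidate).
(6,5) = 7 (sole candidate).
(6,8) = 1 (sole candidate).
(7,1) = 3 (sole candidate).
(7,4) = 5 (sole candidate).
(7,5) = 6 (sole candidate).
(7,9) = 4 (sole candidate).
(8,8) = 2 (sole candidate).
(9,5) = 3 (sole candidate).
(5,2) = 3 (sole candidate).
(5,4) = 9 (sole candidate).
(6,3) = 8 (sole candidate).
(7,2) = 1 (sole candidate).
(8,3) = 7 (sole candidate).
(9,3) = 2 (sole candidate).
(1,4) = 8 (sole candidate).
(3,2) = 8 (sole candidate).
(4,2) = 7 (sole candidate).
(4,3) = 6 (sole candidate).
(4,4) = 3 (sole candidate).
(9,1) = 8 (sole candidate).
(9,2) = 4 (sole candidate).
(3,1) = 6 (sole candidate).
(3,9) = 5 (sole candidate).
(4,1) = 2 (sole candidate).
(4,5) = 5 (sole candidate).
(4,8) = 9 (sole candidate).
(5,5) = 2 (sole candidate).
(5,9) = 6 (sole candidate).
(1,8) = 6 (sole candidate).
(1,9) = 7 (sole candidate).
(2,8) = 4 (sole candidate).
(3,3) = 1 (sole candidate).
(3,7) = 9: row 3 has {1,2,5,6,7,8}; col 7 has {2,3,4,7,8}; box has {2,4,5,6,7,8} → only 9 remains.

9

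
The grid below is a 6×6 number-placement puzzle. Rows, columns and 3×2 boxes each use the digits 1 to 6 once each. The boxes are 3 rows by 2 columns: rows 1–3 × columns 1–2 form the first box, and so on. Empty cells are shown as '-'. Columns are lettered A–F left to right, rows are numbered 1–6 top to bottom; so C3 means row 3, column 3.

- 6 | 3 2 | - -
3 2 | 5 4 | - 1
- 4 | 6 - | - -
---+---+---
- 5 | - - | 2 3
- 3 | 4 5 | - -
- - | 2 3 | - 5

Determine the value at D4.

F1 = 4: row 1 has {2,3,6}; col 6 has {1,3,5}; box has {1} → only 4 remains.
E2 = 6: row 2 has {1,2,3,4,5}; col 5 has {2}; box has {1,4} → only 6 remains.
D3 = 1: row 3 has {4,6}; col 4 has {2,3,4,5}; box has {2,3,4,5,6} → only 1 remains.
F3 = 2: row 3 has {1,4,6}; col 6 has {1,3,4,5}; box has {1,4,6} → only 2 remains.
C4 = 1: row 4 has {2,3,5}; col 3 has {2,3,4,5,6}; box has {2,3,4,5} → only 1 remains.
D4 = 6: row 4 has {1,2,3,5}; col 4 has {1,2,3,4,5}; box has {1,2,3,4,5} → only 6 remains.

6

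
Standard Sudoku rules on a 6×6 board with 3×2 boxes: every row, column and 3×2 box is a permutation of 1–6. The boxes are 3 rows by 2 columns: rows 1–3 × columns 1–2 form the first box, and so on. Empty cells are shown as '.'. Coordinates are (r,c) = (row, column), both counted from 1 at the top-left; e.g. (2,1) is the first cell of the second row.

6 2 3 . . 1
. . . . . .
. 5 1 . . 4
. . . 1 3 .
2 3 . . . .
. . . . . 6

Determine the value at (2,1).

1

(1,5) = 5 (sole candidate).
(3,1) = 3 (sole candidate).
(5,6) = 5 (sole candidate).
(1,4) = 4 (sole candidate).
(4,6) = 2 (sole candidate).
(5,4) = 6 (sole candidate).
(2,6) = 3 (sole candidate).
(3,4) = 2 (sole candidate).
(3,5) = 6 (sole candidate).
(5,3) = 4 (sole candidate).
(5,5) = 1 (sole candidate).
(6,5) = 4 (sole candidate).
(2,4) = 5 (sole candidate).
(2,5) = 2 (sole candidate).
(4,3) = 5 (sole candidate).
(6,2) = 1 (sole candidate).
(6,3) = 2 (sole candidate).
(6,4) = 3 (sole candidate).
(2,2) = 4 (sole candidate).
(2,3) = 6 (sole candidate).
(4,1) = 4 (sole candidate).
(4,2) = 6 (sole candidate).
(6,1) = 5 (sole candidate).
(2,1) = 1: row 2 has {2,3,4,5,6}; col 1 has {2,3,4,5,6}; box has {2,3,4,5,6} → only 1 remains.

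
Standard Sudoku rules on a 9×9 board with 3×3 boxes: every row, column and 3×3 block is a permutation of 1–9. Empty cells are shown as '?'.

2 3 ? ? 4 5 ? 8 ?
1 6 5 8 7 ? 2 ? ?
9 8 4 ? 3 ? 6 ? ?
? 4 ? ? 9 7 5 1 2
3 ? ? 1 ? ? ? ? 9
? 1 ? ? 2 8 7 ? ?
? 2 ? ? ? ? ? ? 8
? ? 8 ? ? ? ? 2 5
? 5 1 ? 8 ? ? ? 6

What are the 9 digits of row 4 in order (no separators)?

846397512

row 1, column 3 = 7: row 1 has {2,3,4,5,8}; col 3 has {1,4,5,8}; box has {1,2,3,4,5,6,8,9} → only 7 remains.
row 1, column 9 = 1: row 1 has {2,3,4,5,7,8}; col 9 has {2,5,6,8,9}; box has {2,6,8} → only 1 remains.
row 2, column 6 = 9: row 2 has {1,2,5,6,7,8}; col 6 has {5,7,8}; box has {3,4,5,7,8} → only 9 remains.
row 3, column 4 = 2: row 3 has {3,4,6,8,9}; col 4 has {1,8}; box has {3,4,5,7,8,9} → only 2 remains.
row 3, column 6 = 1: row 3 has {2,3,4,6,8,9}; col 6 has {5,7,8,9}; box has {2,3,4,5,7,8,9} → only 1 remains.
row 3, column 9 = 7: row 3 has {1,2,3,4,6,8,9}; col 9 has {1,2,5,6,8,9}; box has {1,2,6,8} → only 7 remains.
row 4, column 3 = 6: row 4 has {1,2,4,5,7,9}; col 3 has {1,4,5,7,8}; box has {1,3,4} → only 6 remains.
row 4, column 4 = 3: row 4 has {1,2,4,5,6,7,9}; col 4 has {1,2,8}; box has {1,2,7,8,9} → only 3 remains.
row 5, column 2 = 7: row 5 has {1,3,9}; col 2 has {1,2,3,4,5,6,8}; box has {1,3,4,6} → only 7 remains.
row 5, column 3 = 2: row 5 has {1,3,7,9}; col 3 has {1,4,5,6,7,8}; box has {1,3,4,6,7} → only 2 remains.
row 6, column 1 = 5: row 6 has {1,2,7,8}; col 1 has {1,2,3,9}; box has {1,2,3,4,6,7} → only 5 remains.
row 6, column 3 = 9: row 6 has {1,2,5,7,8}; col 3 has {1,2,4,5,6,7,8}; box has {1,2,3,4,5,6,7} → only 9 remains.
row 7, column 3 = 3: row 7 has {2,8}; col 3 has {1,2,4,5,6,7,8,9}; box has {1,2,5,8} → only 3 remains.
row 8, column 2 = 9: row 8 has {2,5,8}; col 2 has {1,2,3,4,5,6,7,8}; box has {1,2,3,5,8} → only 9 remains.
row 1, column 4 = 6: row 1 has {1,2,3,4,5,7,8}; col 4 has {1,2,3,8}; box has {1,2,3,4,5,7,8,9} → only 6 remains.
row 1, column 7 = 9: row 1 has {1,2,3,4,5,6,7,8}; col 7 has {2,5,6,7}; box has {1,2,6,7,8} → only 9 remains.
row 3, column 8 = 5: row 3 has {1,2,3,4,6,7,8,9}; col 8 has {1,2,8}; box has {1,2,6,7,8,9} → only 5 remains.
row 4, column 1 = 8: row 4 has {1,2,3,4,5,6,7,9}; col 1 has {1,2,3,5,9}; box has {1,2,3,4,5,6,7,9} → only 8 remains.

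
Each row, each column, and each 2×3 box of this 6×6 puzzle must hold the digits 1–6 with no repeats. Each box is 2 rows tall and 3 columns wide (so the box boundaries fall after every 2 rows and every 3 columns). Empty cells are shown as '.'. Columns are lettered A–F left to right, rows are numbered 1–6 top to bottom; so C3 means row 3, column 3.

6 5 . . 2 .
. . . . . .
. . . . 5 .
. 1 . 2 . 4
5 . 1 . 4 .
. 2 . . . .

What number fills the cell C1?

A4 = 3: row 4 has {1,2,4}; col 1 has {5,6}; box has {1} → only 3 remains.
E4 = 6: row 4 has {1,2,3,4}; col 5 has {2,4,5}; box has {2,4,5} → only 6 remains.
A6 = 4: row 6 has {2}; col 1 has {3,5,6}; box has {1,2,5} → only 4 remains.
A3 = 2: row 3 has {5}; col 1 has {3,4,5,6}; box has {1,3} → only 2 remains.
C4 = 5: row 4 has {1,2,3,4,6}; col 3 has {1}; box has {1,2,3} → only 5 remains.
A2 = 1: row 2 has {}; col 1 has {2,3,4,5,6}; box has {5,6} → only 1 remains.
E2 = 3: row 2 has {1}; col 5 has {2,4,5,6}; box has {2} → only 3 remains.
E6 = 1: row 6 has {2,4}; col 5 has {2,3,4,5,6}; box has {4} → only 1 remains.
F1 = 1: row 1 has {2,5,6}; col 6 has {4}; box has {2,3} → only 1 remains.
B2 = 4: row 2 has {1,3}; col 2 has {1,2,5}; box has {1,5,6} → only 4 remains.
C2 = 2: row 2 has {1,3,4}; col 3 has {1,5}; box has {1,4,5,6} → only 2 remains.
B3 = 6: row 3 has {2,5}; col 2 has {1,2,4,5}; box has {1,2,3,5} → only 6 remains.
C3 = 4: row 3 has {2,5,6}; col 3 has {1,2,5}; box has {1,2,3,5,6} → only 4 remains.
F3 = 3: row 3 has {2,4,5,6}; col 6 has {1,4}; box has {2,4,5,6} → only 3 remains.
B5 = 3: row 5 has {1,4,5}; col 2 has {1,2,4,5,6}; box has {1,2,4,5} → only 3 remains.
D5 = 6: row 5 has {1,3,4,5}; col 4 has {2}; box has {1,4} → only 6 remains.
F5 = 2: row 5 has {1,3,4,5,6}; col 6 has {1,3,4}; box has {1,4,6} → only 2 remains.
C6 = 6: row 6 has {1,2,4}; col 3 has {1,2,4,5}; box has {1,2,3,4,5} → only 6 remains.
F6 = 5: row 6 has {1,2,4,6}; col 6 has {1,2,3,4}; box has {1,2,4,6} → only 5 remains.
C1 = 3: row 1 has {1,2,5,6}; col 3 has {1,2,4,5,6}; box has {1,2,4,5,6} → only 3 remains.

3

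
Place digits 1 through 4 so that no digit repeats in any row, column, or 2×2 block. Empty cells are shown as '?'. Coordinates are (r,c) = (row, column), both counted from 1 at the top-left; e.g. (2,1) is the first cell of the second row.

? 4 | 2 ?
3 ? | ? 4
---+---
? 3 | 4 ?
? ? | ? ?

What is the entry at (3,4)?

(1,1) = 1: row 1 has {2,4}; col 1 has {3}; box has {3,4} → only 1 remains.
(1,4) = 3: row 1 has {1,2,4}; col 4 has {4}; box has {2,4} → only 3 remains.
(2,2) = 2: row 2 has {3,4}; col 2 has {3,4}; box has {1,3,4} → only 2 remains.
(2,3) = 1: row 2 has {2,3,4}; col 3 has {2,4}; box has {2,3,4} → only 1 remains.
(3,1) = 2: row 3 has {3,4}; col 1 has {1,3}; box has {3} → only 2 remains.
(3,4) = 1: row 3 has {2,3,4}; col 4 has {3,4}; box has {4} → only 1 remains.

1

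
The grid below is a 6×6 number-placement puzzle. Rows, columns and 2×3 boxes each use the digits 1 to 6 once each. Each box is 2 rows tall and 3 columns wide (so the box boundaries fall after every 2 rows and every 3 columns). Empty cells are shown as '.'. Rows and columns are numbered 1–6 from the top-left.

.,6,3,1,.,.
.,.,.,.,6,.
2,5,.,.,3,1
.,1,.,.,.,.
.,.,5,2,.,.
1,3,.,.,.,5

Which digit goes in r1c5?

r5c2 = 4: row 5 has {2,5}; col 2 has {1,3,5,6}; box has {1,3,5} → only 4 remains.
r5c5 = 1: row 5 has {2,4,5}; col 5 has {3,6}; box has {2,5} → only 1 remains.
r6c5 = 4: row 6 has {1,3,5}; col 5 has {1,3,6}; box has {1,2,5} → only 4 remains.
r2c2 = 2: row 2 has {6}; col 2 has {1,3,4,5,6}; box has {3,6} → only 2 remains.
r5c1 = 6: row 5 has {1,2,4,5}; col 1 has {1,2}; box has {1,3,4,5} → only 6 remains.
r5c6 = 3: row 5 has {1,2,4,5,6}; col 6 has {1,5}; box has {1,2,4,5} → only 3 remains.
r6c3 = 2: row 6 has {1,3,4,5}; col 3 has {3,5}; box has {1,3,4,5,6} → only 2 remains.
r6c4 = 6: row 6 has {1,2,3,4,5}; col 4 has {1,2}; box has {1,2,3,4,5} → only 6 remains.
r2c6 = 4: row 2 has {2,6}; col 6 has {1,3,5}; box has {1,6} → only 4 remains.
r3c4 = 4: row 3 has {1,2,3,5}; col 4 has {1,2,6}; box has {1,3} → only 4 remains.
r4c4 = 5: row 4 has {1}; col 4 has {1,2,4,6}; box has {1,3,4} → only 5 remains.
r4c5 = 2: row 4 has {1,5}; col 5 has {1,3,4,6}; box has {1,3,4,5} → only 2 remains.
r4c6 = 6: row 4 has {1,2,5}; col 6 has {1,3,4,5}; box has {1,2,3,4,5} → only 6 remains.
r1c5 = 5: row 1 has {1,3,6}; col 5 has {1,2,3,4,6}; box has {1,4,6} → only 5 remains.

5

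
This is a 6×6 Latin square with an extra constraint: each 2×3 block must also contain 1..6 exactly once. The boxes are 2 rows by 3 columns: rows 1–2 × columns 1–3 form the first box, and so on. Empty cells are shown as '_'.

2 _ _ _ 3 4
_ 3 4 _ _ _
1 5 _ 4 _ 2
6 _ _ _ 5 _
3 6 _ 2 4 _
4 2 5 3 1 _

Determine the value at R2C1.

5

R1C2 = 1: row 1 has {2,3,4}; col 2 has {2,3,5,6}; box has {2,3,4} → only 1 remains.
R1C3 = 6: row 1 has {1,2,3,4}; col 3 has {4,5}; box has {1,2,3,4} → only 6 remains.
R1C4 = 5: row 1 has {1,2,3,4,6}; col 4 has {2,3,4}; box has {3,4} → only 5 remains.
R2C1 = 5: row 2 has {3,4}; col 1 has {1,2,3,4,6}; box has {1,2,3,4,6} → only 5 remains.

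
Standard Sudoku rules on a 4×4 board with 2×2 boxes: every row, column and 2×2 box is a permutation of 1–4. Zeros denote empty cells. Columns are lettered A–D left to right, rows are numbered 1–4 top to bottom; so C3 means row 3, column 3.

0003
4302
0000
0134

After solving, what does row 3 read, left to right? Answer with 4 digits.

3421

B1 = 2 (sole candidate).
C2 = 1 (sole candidate).
B3 = 4: row 3 has {}; col 2 has {1,2,3}; box has {1} → only 4 remains.
C3 = 2: row 3 has {4}; col 3 has {1,3}; box has {3,4} → only 2 remains.
D3 = 1: row 3 has {2,4}; col 4 has {2,3,4}; box has {2,3,4} → only 1 remains.
A4 = 2 (sole candidate).
A1 = 1 (sole candidate).
C1 = 4 (sole candidate).
A3 = 3: row 3 has {1,2,4}; col 1 has {1,2,4}; box has {1,2,4} → only 3 remains.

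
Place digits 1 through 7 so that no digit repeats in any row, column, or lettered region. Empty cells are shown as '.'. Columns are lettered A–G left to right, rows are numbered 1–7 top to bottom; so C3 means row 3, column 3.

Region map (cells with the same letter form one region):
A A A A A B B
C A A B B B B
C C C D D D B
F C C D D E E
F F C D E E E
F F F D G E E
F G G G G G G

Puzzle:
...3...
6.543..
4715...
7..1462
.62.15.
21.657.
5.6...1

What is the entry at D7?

A1 = 1 (sole candidate).
F1 = 2 (sole candidate).
B2 = 2 (sole candidate).
F2 = 1 (sole candidate).
G2 = 7 (sole candidate).
E3 = 2 (sole candidate).
F3 = 3 (sole candidate).
G3 = 6 (sole candidate).
C4 = 3 (sole candidate).
A5 = 3 (sole candidate).
D5 = 7 (sole candidate).
G5 = 4 (sole candidate).
C6 = 4 (sole candidate).
G6 = 3 (sole candidate).
D7 = 2: row 7 has {1,5,6}; col 4 has {1,3,4,5,6,7}; region has {1,5,6} → only 2 remains.

2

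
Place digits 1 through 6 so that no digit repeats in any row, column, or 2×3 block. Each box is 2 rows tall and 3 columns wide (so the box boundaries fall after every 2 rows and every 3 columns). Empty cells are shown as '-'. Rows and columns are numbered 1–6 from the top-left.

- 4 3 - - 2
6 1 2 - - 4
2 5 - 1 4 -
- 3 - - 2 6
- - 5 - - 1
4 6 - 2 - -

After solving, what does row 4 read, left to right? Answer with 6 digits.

r1c1 = 5: row 1 has {2,3,4}; col 1 has {2,4,6}; box has {1,2,3,4,6} → only 5 remains.
r1c4 = 6: row 1 has {2,3,4,5}; col 4 has {1,2}; box has {2,4} → only 6 remains.
r1c5 = 1: row 1 has {2,3,4,5,6}; col 5 has {2,4}; box has {2,4,6} → only 1 remains.
r3c3 = 6: row 3 has {1,2,4,5}; col 3 has {2,3,5}; box has {2,3,5} → only 6 remains.
r3c6 = 3: row 3 has {1,2,4,5,6}; col 6 has {1,2,4,6}; box has {1,2,4,6} → only 3 remains.
r4c1 = 1: row 4 has {2,3,6}; col 1 has {2,4,5,6}; box has {2,3,5,6} → only 1 remains.
r4c3 = 4: row 4 has {1,2,3,6}; col 3 has {2,3,5,6}; box has {1,2,3,5,6} → only 4 remains.
r4c4 = 5: row 4 has {1,2,3,4,6}; col 4 has {1,2,6}; box has {1,2,3,4,6} → only 5 remains.

134526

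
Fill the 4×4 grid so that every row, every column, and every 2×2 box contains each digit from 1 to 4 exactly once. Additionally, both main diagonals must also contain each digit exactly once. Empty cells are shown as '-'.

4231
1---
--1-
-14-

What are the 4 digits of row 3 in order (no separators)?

2413

row 2, column 2 = 3: row 2 has {1}; col 2 has {1,2}; box has {1,2,4}; main diagonal has {1,4} → only 3 remains.
row 2, column 3 = 2: row 2 has {1,3}; col 3 has {1,3,4}; box has {1,3}; anti-diagonal has {1} → only 2 remains.
row 2, column 4 = 4: row 2 has {1,2,3}; col 4 has {1}; box has {1,2,3} → only 4 remains.
row 3, column 2 = 4: row 3 has {1}; col 2 has {1,2,3}; box has {1}; anti-diagonal has {1,2} → only 4 remains.
row 4, column 1 = 3: row 4 has {1,4}; col 1 has {1,4}; box has {1,4}; anti-diagonal has {1,2,4} → only 3 remains.
row 4, column 4 = 2: row 4 has {1,3,4}; col 4 has {1,4}; box has {1,4}; main diagonal has {1,3,4} → only 2 remains.
row 3, column 1 = 2: row 3 has {1,4}; col 1 has {1,3,4}; box has {1,3,4} → only 2 remains.
row 3, column 4 = 3: row 3 has {1,2,4}; col 4 has {1,2,4}; box has {1,2,4} → only 3 remains.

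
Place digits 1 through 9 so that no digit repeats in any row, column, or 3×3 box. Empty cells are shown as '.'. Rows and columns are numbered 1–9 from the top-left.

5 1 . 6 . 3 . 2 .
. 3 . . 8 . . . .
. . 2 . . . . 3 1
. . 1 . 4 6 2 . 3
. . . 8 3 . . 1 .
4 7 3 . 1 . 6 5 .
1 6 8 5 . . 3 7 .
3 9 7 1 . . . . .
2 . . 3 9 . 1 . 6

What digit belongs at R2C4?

R1C5 = 7 (sole candidate).
R3C5 = 5 (sole candidate).
R7C5 = 2 (sole candidate).
R7C6 = 4 (sole candidate).
R7C9 = 9 (sole candidate).
R8C5 = 6 (sole candidate).
R8C6 = 8 (sole candidate).
R8C8 = 4 (sole candidate).
R9C6 = 7 (sole candidate).
R9C8 = 8 (sole candidate).
R3C6 = 9 (sole candidate).
R4C8 = 9 (sole candidate).
R6C6 = 2 (sole candidate).
R6C9 = 8 (sole candidate).
R8C7 = 5 (sole candidate).
R8C9 = 2 (sole candidate).
R1C9 = 4 (sole candidate).
R2C6 = 1 (sole candidate).
R2C8 = 6 (sole candidate).
R3C4 = 4 (sole candidate).
R4C1 = 8 (sole candidate).
R4C2 = 5 (sole candidate).
R4C4 = 7 (sole candidate).
R5C2 = 2 (sole candidate).
R5C6 = 5 (sole candidate).
R5C9 = 7 (sole candidate).
R6C4 = 9 (sole candidate).
R9C2 = 4 (sole candidate).
R9C3 = 5 (sole candidate).
R1C3 = 9 (sole candidate).
R1C7 = 8 (sole candidate).
R2C1 = 7 (sole candidate).
R2C3 = 4 (sole candidate).
R2C4 = 2: row 2 has {1,3,4,6,7,8}; col 4 has {1,3,4,5,6,7,8,9}; box has {1,3,4,5,6,7,8,9} → only 2 remains.

2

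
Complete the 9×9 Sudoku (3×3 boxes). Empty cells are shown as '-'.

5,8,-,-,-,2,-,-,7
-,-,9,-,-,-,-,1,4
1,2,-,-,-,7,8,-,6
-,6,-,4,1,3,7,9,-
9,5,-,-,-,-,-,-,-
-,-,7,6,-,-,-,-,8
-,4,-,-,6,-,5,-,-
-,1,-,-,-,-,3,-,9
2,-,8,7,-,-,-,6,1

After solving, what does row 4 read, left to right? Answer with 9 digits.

862413795

R1C7 = 9 (sole candidate).
R1C8 = 3 (sole candidate).
R2C7 = 2 (sole candidate).
R3C8 = 5 (sole candidate).
R4C1 = 8: row 4 has {1,3,4,6,7,9}; col 1 has {1,2,5,9}; box has {5,6,7,9} → only 8 remains.
R4C3 = 2: row 4 has {1,3,4,6,7,8,9}; col 3 has {7,8,9}; box has {5,6,7,8,9} → only 2 remains.
R4C9 = 5: row 4 has {1,2,3,4,6,7,8,9}; col 9 has {1,4,6,7,8,9}; box has {7,8,9} → only 5 remains.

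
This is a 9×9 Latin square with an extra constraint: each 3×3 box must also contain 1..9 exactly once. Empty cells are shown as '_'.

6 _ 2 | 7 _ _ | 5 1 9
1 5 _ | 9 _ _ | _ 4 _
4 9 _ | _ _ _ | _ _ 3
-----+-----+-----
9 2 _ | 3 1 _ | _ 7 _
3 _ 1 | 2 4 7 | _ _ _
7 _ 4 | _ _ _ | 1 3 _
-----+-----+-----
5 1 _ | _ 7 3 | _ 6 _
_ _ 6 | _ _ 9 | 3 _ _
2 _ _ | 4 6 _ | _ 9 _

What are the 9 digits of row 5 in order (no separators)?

361247985

r7c4 = 8: row 7 has {1,3,5,6,7}; col 4 has {2,3,4,7,9}; box has {3,4,6,7,9} → only 8 remains.
r8c1 = 8: row 8 has {3,6,9}; col 1 has {1,2,3,4,5,6,7,9}; box has {1,2,5,6} → only 8 remains.
r7c3 = 9: row 7 has {1,3,5,6,7,8}; col 3 has {1,2,4,6}; box has {1,2,5,6,8} → only 9 remains.
r1c6 = 4: in row 1, 4 can only go here (every other open cell in that row sees a 4).
r5c7 = 9: in row 5, 9 can only go here (every other open cell in that row sees a 9).
r6c9 = 2: in row 6, 2 can only go here (every other open cell in that row sees a 2).
r6c5 = 9: in row 6, 9 can only go here (every other open cell in that row sees a 9).
r7c9 = 4: row 7 has {1,3,5,6,7,8,9}; col 9 has {2,3,9}; box has {3,6,9} → only 4 remains.
r7c7 = 2: row 7 has {1,3,4,5,6,7,8,9}; col 7 has {1,3,5,9}; box has {3,4,6,9} → only 2 remains.
r8c8 = 5: row 8 has {3,6,8,9}; col 8 has {1,3,4,6,7,9}; box has {2,3,4,6,9} → only 5 remains.
r5c8 = 8: row 5 has {1,2,3,4,7,9}; col 8 has {1,3,4,5,6,7,9}; box has {1,2,3,7,9} → only 8 remains.
r8c4 = 1: row 8 has {3,5,6,8,9}; col 4 has {2,3,4,7,8,9}; box has {3,4,6,7,8,9} → only 1 remains.
r8c5 = 2: row 8 has {1,3,5,6,8,9}; col 5 has {1,4,6,7,9}; box has {1,3,4,6,7,8,9} → only 2 remains.
r8c9 = 7: row 8 has {1,2,3,5,6,8,9}; col 9 has {2,3,4,9}; box has {2,3,4,5,6,9} → only 7 remains.
r9c6 = 5: row 9 has {2,4,6,9}; col 6 has {3,4,7,9}; box has {1,2,3,4,6,7,8,9} → only 5 remains.
r9c7 = 8: row 9 has {2,4,5,6,9}; col 7 has {1,2,3,5,9}; box has {2,3,4,5,6,7,9} → only 8 remains.
r9c9 = 1: row 9 has {2,4,5,6,8,9}; col 9 has {2,3,4,7,9}; box has {2,3,4,5,6,7,8,9} → only 1 remains.
r3c8 = 2: row 3 has {3,4,9}; col 8 has {1,3,4,5,6,7,8,9}; box has {1,3,4,5,9} → only 2 remains.
r5c2 = 6: row 5 has {1,2,3,4,7,8,9}; col 2 has {1,2,5,9}; box has {1,2,3,4,7,9} → only 6 remains.
r5c9 = 5: row 5 has {1,2,3,4,6,7,8,9}; col 9 has {1,2,3,4,7,9}; box has {1,2,3,7,8,9} → only 5 remains.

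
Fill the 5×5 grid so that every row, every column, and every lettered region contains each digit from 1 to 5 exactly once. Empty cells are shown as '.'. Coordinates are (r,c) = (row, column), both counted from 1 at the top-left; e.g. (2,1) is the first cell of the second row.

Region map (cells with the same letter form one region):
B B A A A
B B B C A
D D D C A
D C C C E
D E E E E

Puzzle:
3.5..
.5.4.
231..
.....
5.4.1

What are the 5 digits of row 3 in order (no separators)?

23154

(2,1) = 1 (sole candidate).
(2,3) = 2 (sole candidate).
(2,5) = 3 (sole candidate).
(3,4) = 5: row 3 has {1,2,3}; col 4 has {4}; region has {4} → only 5 remains.
(3,5) = 4: row 3 has {1,2,3,5}; col 5 has {1,3}; region has {3,5} → only 4 remains.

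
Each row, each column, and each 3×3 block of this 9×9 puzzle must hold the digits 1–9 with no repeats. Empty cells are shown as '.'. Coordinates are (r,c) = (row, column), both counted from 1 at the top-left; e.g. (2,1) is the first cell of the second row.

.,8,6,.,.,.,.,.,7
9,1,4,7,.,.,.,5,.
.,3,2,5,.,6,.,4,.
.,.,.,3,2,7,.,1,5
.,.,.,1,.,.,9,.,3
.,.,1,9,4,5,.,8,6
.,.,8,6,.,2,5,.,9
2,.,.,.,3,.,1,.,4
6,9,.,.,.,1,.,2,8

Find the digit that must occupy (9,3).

(1,1) = 5 (sole candidate).
(2,5) = 8 (sole candidate).
(2,6) = 3 (sole candidate).
(2,9) = 2 (sole candidate).
(3,1) = 7 (sole candidate).
(3,7) = 8 (sole candidate).
(3,9) = 1 (sole candidate).
(4,3) = 9 (sole candidate).
(4,7) = 4 (sole candidate).
(5,5) = 6 (sole candidate).
(5,6) = 8 (sole candidate).
(5,8) = 7 (sole candidate).
(6,1) = 3 (sole candidate).
(6,7) = 2 (sole candidate).
(7,5) = 7 (sole candidate).
(7,8) = 3 (sole candidate).
(8,4) = 8 (sole candidate).
(8,6) = 9 (sole candidate).
(8,8) = 6 (sole candidate).
(9,4) = 4 (sole candidate).
(9,5) = 5 (sole candidate).
(9,7) = 7 (sole candidate).
(1,4) = 2 (sole candidate).
(1,6) = 4 (sole candidate).
(1,7) = 3 (sole candidate).
(1,8) = 9 (sole candidate).
(2,7) = 6 (sole candidate).
(3,5) = 9 (sole candidate).
(4,1) = 8 (sole candidate).
(4,2) = 6 (sole candidate).
(5,1) = 4 (sole candidate).
(5,3) = 5 (sole candidate).
(6,2) = 7 (sole candidate).
(7,1) = 1 (sole candidate).
(7,2) = 4 (sole candidate).
(8,2) = 5 (sole candidate).
(8,3) = 7 (sole candidate).
(9,3) = 3: row 9 has {1,2,4,5,6,7,8,9}; col 3 has {1,2,4,5,6,7,8,9}; box has {1,2,4,5,6,7,8,9} → only 3 remains.

3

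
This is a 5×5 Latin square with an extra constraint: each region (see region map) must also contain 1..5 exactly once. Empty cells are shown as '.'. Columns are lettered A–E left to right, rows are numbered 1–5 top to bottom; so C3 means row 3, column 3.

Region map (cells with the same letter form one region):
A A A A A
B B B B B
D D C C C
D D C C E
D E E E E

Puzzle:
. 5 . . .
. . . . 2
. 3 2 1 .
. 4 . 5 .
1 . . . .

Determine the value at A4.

B2 = 1: row 2 has {2}; col 2 has {3,4,5}; region has {2} → only 1 remains.
A3 = 5: row 3 has {1,2,3}; col 1 has {1}; region has {1,3,4} → only 5 remains.
E3 = 4: row 3 has {1,2,3,5}; col 5 has {2}; region has {1,2,5} → only 4 remains.
A4 = 2: row 4 has {4,5}; col 1 has {1,5}; region has {1,3,4,5} → only 2 remains.

2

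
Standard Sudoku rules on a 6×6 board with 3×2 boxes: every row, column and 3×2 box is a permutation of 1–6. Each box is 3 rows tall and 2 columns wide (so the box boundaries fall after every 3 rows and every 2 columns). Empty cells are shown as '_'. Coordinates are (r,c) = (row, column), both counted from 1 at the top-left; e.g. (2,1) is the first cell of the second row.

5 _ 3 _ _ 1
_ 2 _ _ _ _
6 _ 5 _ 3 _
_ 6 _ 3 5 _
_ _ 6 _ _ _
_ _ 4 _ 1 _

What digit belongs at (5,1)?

4

(1,2) = 4 (sole candidate).
(2,3) = 1 (sole candidate).
(3,2) = 1 (sole candidate).
(4,3) = 2 (sole candidate).
(4,6) = 4 (sole candidate).
(5,5) = 2 (sole candidate).
(5,6) = 3 (sole candidate).
(6,4) = 5 (sole candidate).
(6,6) = 6 (sole candidate).
(1,5) = 6 (sole candidate).
(2,1) = 3 (sole candidate).
(2,5) = 4 (sole candidate).
(2,6) = 5 (sole candidate).
(3,6) = 2 (sole candidate).
(4,1) = 1 (sole candidate).
(5,1) = 4: row 5 has {2,3,6}; col 1 has {1,3,5,6}; box has {1,6} → only 4 remains.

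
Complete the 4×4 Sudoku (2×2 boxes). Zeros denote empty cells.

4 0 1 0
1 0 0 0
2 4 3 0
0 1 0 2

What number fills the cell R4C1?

R1C4 = 3 (sole candidate).
R2C4 = 4 (sole candidate).
R3C4 = 1 (sole candidate).
R4C1 = 3: row 4 has {1,2}; col 1 has {1,2,4}; box has {1,2,4} → only 3 remains.

3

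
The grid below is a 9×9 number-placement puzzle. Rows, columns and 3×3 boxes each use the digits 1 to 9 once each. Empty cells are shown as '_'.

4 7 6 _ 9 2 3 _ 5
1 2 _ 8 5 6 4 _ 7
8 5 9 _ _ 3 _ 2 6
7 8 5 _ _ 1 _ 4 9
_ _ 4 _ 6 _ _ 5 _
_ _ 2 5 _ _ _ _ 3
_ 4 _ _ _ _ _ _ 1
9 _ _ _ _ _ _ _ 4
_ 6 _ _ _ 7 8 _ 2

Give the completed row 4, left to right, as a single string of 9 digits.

785321649

R1C4 = 1: row 1 has {2,3,4,5,6,7,9}; col 4 has {5,8}; box has {2,3,5,6,8,9} → only 1 remains.
R1C8 = 8: row 1 has {1,2,3,4,5,6,7,9}; col 8 has {2,4,5}; box has {2,3,4,5,6,7} → only 8 remains.
R2C3 = 3: row 2 has {1,2,4,5,6,7,8}; col 3 has {2,4,5,6,9}; box has {1,2,4,5,6,7,8,9} → only 3 remains.
R2C8 = 9: row 2 has {1,2,3,4,5,6,7,8}; col 8 has {2,4,5,8}; box has {2,3,4,5,6,7,8} → only 9 remains.
R3C7 = 1: row 3 has {2,3,5,6,8,9}; col 7 has {3,4,8}; box has {2,3,4,5,6,7,8,9} → only 1 remains.
R5C1 = 3: row 5 has {4,5,6}; col 1 has {1,4,7,8,9}; box has {2,4,5,7,8} → only 3 remains.
R5C9 = 8: row 5 has {3,4,5,6}; col 9 has {1,2,3,4,5,6,7,9}; box has {3,4,5,9} → only 8 remains.
R6C1 = 6: row 6 has {2,3,5}; col 1 has {1,3,4,7,8,9}; box has {2,3,4,5,7,8} → only 6 remains.
R6C7 = 7: row 6 has {2,3,5,6}; col 7 has {1,3,4,8}; box has {3,4,5,8,9} → only 7 remains.
R6C8 = 1: row 6 has {2,3,5,6,7}; col 8 has {2,4,5,8,9}; box has {3,4,5,7,8,9} → only 1 remains.
R9C1 = 5: row 9 has {2,6,7,8}; col 1 has {1,3,4,6,7,8,9}; box has {4,6,9} → only 5 remains.
R9C3 = 1: row 9 has {2,5,6,7,8}; col 3 has {2,3,4,5,6,9}; box has {4,5,6,9} → only 1 remains.
R9C8 = 3: row 9 has {1,2,5,6,7,8}; col 8 has {1,2,4,5,8,9}; box has {1,2,4,8} → only 3 remains.
R5C6 = 9: row 5 has {3,4,5,6,8}; col 6 has {1,2,3,6,7}; box has {1,5,6} → only 9 remains.
R5C7 = 2: row 5 has {3,4,5,6,8,9}; col 7 has {1,3,4,7,8}; box has {1,3,4,5,7,8,9} → only 2 remains.
R6C2 = 9: row 6 has {1,2,3,5,6,7}; col 2 has {2,4,5,6,7,8}; box has {2,3,4,5,6,7,8} → only 9 remains.
R7C1 = 2: row 7 has {1,4}; col 1 has {1,3,4,5,6,7,8,9}; box has {1,4,5,6,9} → only 2 remains.
R8C2 = 3: row 8 has {4,9}; col 2 has {2,4,5,6,7,8,9}; box has {1,2,4,5,6,9} → only 3 remains.
R9C5 = 4: row 9 has {1,2,3,5,6,7,8}; col 5 has {5,6,9}; box has {7} → only 4 remains.
R3C5 = 7: row 3 has {1,2,3,5,6,8,9}; col 5 has {4,5,6,9}; box has {1,2,3,5,6,8,9} → only 7 remains.
R4C7 = 6: row 4 has {1,4,5,7,8,9}; col 7 has {1,2,3,4,7,8}; box has {1,2,3,4,5,7,8,9} → only 6 remains.
R5C2 = 1: row 5 has {2,3,4,5,6,8,9}; col 2 has {2,3,4,5,6,7,8,9}; box has {2,3,4,5,6,7,8,9} → only 1 remains.
R5C4 = 7: row 5 has {1,2,3,4,5,6,8,9}; col 4 has {1,5,8}; box has {1,5,6,9} → only 7 remains.
R6C5 = 8: row 6 has {1,2,3,5,6,7,9}; col 5 has {4,5,6,7,9}; box has {1,5,6,7,9} → only 8 remains.
R6C6 = 4: row 6 has {1,2,3,5,6,7,8,9}; col 6 has {1,2,3,6,7,9}; box has {1,5,6,7,8,9} → only 4 remains.
R7C5 = 3: row 7 has {1,2,4}; col 5 has {4,5,6,7,8,9}; box has {4,7} → only 3 remains.
R8C7 = 5: row 8 has {3,4,9}; col 7 has {1,2,3,4,6,7,8}; box has {1,2,3,4,8} → only 5 remains.
R9C4 = 9: row 9 has {1,2,3,4,5,6,7,8}; col 4 has {1,5,7,8}; box has {3,4,7} → only 9 remains.
R3C4 = 4: row 3 has {1,2,3,5,6,7,8,9}; col 4 has {1,5,7,8,9}; box has {1,2,3,5,6,7,8,9} → only 4 remains.
R4C5 = 2: row 4 has {1,4,5,6,7,8,9}; col 5 has {3,4,5,6,7,8,9}; box has {1,4,5,6,7,8,9} → only 2 remains.
R7C4 = 6: row 7 has {1,2,3,4}; col 4 has {1,4,5,7,8,9}; box has {3,4,7,9} → only 6 remains.
R7C7 = 9: row 7 has {1,2,3,4,6}; col 7 has {1,2,3,4,5,6,7,8}; box has {1,2,3,4,5,8} → only 9 remains.
R7C8 = 7: row 7 has {1,2,3,4,6,9}; col 8 has {1,2,3,4,5,8,9}; box has {1,2,3,4,5,8,9} → only 7 remains.
R8C4 = 2: row 8 has {3,4,5,9}; col 4 has {1,4,5,6,7,8,9}; box has {3,4,6,7,9} → only 2 remains.
R8C5 = 1: row 8 has {2,3,4,5,9}; col 5 has {2,3,4,5,6,7,8,9}; box has {2,3,4,6,7,9} → only 1 remains.
R8C6 = 8: row 8 has {1,2,3,4,5,9}; col 6 has {1,2,3,4,6,7,9}; box has {1,2,3,4,6,7,9} → only 8 remains.
R8C8 = 6: row 8 has {1,2,3,4,5,8,9}; col 8 has {1,2,3,4,5,7,8,9}; box has {1,2,3,4,5,7,8,9} → only 6 remains.
R4C4 = 3: row 4 has {1,2,4,5,6,7,8,9}; col 4 has {1,2,4,5,6,7,8,9}; box has {1,2,4,5,6,7,8,9} → only 3 remains.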